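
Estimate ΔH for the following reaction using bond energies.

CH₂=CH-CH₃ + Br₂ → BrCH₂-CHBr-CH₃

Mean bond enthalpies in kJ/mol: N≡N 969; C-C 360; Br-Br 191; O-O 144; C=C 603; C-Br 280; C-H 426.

ΔH ≈ −126 kJ

Bonds broken (reactants):
  Br-Br: 1 × 191 = 191
  C-C: 1 × 360 = 360
  C-H: 6 × 426 = 2556
  C=C: 1 × 603 = 603
  Σ(broken) = 3710 kJ
Bonds formed (products):
  C-Br: 2 × 280 = 560
  C-C: 2 × 360 = 720
  C-H: 6 × 426 = 2556
  Σ(formed) = 3836 kJ
ΔH = Σ(broken) − Σ(formed) = 3710 − 3836 = −126 kJ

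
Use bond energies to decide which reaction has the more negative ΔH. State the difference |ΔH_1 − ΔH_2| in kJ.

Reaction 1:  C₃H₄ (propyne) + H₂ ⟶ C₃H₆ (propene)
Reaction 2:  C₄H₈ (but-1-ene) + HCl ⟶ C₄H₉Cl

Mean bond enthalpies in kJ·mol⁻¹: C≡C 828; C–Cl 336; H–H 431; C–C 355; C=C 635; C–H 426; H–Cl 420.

Reaction 1, by 166 kJ

Reaction 1:
  Bonds broken (reactants):
    C≡C: 1 × 828 = 828
    C–C: 1 × 355 = 355
    C–H: 4 × 426 = 1704
    H–H: 1 × 431 = 431
    Σ(broken) = 3318 kJ
  Bonds formed (products):
    C–C: 1 × 355 = 355
    C–H: 6 × 426 = 2556
    C=C: 1 × 635 = 635
    Σ(formed) = 3546 kJ
  ΔH_1 = 3318 − 3546 = −228 kJ
Reaction 2:
  Bonds broken (reactants):
    C–C: 2 × 355 = 710
    C–H: 8 × 426 = 3408
    C=C: 1 × 635 = 635
    H–Cl: 1 × 420 = 420
    Σ(broken) = 5173 kJ
  Bonds formed (products):
    C–C: 3 × 355 = 1065
    C–Cl: 1 × 336 = 336
    C–H: 9 × 426 = 3834
    Σ(formed) = 5235 kJ
  ΔH_2 = 5173 − 5235 = −62 kJ
ΔH_1 − ΔH_2 = −166 kJ, so reaction 1 has the more negative ΔH; |ΔH_1 − ΔH_2| = 166 kJ.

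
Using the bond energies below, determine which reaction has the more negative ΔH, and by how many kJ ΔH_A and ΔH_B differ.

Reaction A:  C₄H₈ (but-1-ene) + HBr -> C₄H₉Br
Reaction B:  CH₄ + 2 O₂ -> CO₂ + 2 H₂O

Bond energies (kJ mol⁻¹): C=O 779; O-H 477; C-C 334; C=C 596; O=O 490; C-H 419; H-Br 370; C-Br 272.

Reaction A:
  Bonds broken (reactants):
    C-C: 2 × 334 = 668
    C-H: 8 × 419 = 3352
    C=C: 1 × 596 = 596
    H-Br: 1 × 370 = 370
    Σ(broken) = 4986 kJ
  Bonds formed (products):
    C-Br: 1 × 272 = 272
    C-C: 3 × 334 = 1002
    C-H: 9 × 419 = 3771
    Σ(formed) = 5045 kJ
  ΔH_A = 4986 − 5045 = −59 kJ
Reaction B:
  Bonds broken (reactants):
    C-H: 4 × 419 = 1676
    O=O: 2 × 490 = 980
    Σ(broken) = 2656 kJ
  Bonds formed (products):
    C=O: 2 × 779 = 1558
    O-H: 4 × 477 = 1908
    Σ(formed) = 3466 kJ
  ΔH_B = 2656 − 3466 = −810 kJ
ΔH_A − ΔH_B = +751 kJ, so reaction B has the more negative ΔH; |ΔH_A − ΔH_B| = 751 kJ.

Reaction B, by 751 kJ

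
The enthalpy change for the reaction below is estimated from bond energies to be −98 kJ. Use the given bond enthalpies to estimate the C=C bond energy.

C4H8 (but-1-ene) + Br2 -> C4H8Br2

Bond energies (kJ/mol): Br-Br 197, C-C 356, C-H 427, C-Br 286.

D(C=C) ≈ 633 kJ/mol

Let D be the C=C bond energy.
Σ(broken) = 1×197 + 2×356 + 8×427 + 1×D = 4325 + D
Σ(formed) = 2×286 + 3×356 + 8×427 = 5056
ΔH = Σ(broken) − Σ(formed) = (4325 + D) − (5056) = −731 + D
Setting this equal to −98 kJ gives D = 633 kJ/mol.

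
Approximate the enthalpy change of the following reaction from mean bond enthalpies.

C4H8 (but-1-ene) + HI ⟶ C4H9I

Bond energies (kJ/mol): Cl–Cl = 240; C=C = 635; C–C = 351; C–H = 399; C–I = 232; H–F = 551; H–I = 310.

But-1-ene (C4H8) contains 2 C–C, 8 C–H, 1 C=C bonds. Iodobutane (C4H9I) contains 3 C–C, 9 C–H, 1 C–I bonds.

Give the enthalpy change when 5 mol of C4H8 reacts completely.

ΔH = −185 kJ

Bonds broken (reactants):
  C–C: 2 × 351 = 702
  C–H: 8 × 399 = 3192
  C=C: 1 × 635 = 635
  H–I: 1 × 310 = 310
  Σ(broken) = 4839 kJ
Bonds formed (products):
  C–C: 3 × 351 = 1053
  C–H: 9 × 399 = 3591
  C–I: 1 × 232 = 232
  Σ(formed) = 4876 kJ
ΔH = Σ(broken) − Σ(formed) = 4839 − 4876 = −37 kJ
For 5× the reaction as written: 5 × (−37) = −185 kJ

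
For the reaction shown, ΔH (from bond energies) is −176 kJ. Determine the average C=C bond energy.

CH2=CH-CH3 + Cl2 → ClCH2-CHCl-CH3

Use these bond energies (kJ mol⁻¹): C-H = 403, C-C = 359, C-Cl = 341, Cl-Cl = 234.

Let D be the C=C bond energy.
Σ(broken) = 1×359 + 6×403 + 1×D + 1×234 = 3011 + D
Σ(formed) = 2×359 + 2×341 + 6×403 = 3818
ΔH = Σ(broken) − Σ(formed) = (3011 + D) − (3818) = −807 + D
Setting this equal to −176 kJ gives D = 631 kJ/mol.

D(C=C) ≈ 631 kJ/mol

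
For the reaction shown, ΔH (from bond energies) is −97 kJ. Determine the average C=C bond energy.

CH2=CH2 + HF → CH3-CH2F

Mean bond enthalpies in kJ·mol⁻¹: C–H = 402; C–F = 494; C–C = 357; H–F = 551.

Let D be the C=C bond energy.
Σ(broken) = 4×402 + 1×D + 1×551 = 2159 + D
Σ(formed) = 1×357 + 1×494 + 5×402 = 2861
ΔH = Σ(broken) − Σ(formed) = (2159 + D) − (2861) = −702 + D
Setting this equal to −97 kJ gives D = 605 kJ/mol.

D(C=C) ≈ 605 kJ/mol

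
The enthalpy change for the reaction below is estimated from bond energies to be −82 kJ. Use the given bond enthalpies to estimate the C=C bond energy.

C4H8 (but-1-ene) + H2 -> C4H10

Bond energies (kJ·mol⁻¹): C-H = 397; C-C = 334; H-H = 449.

Let D be the C=C bond energy.
Σ(broken) = 2×334 + 8×397 + 1×D + 1×449 = 4293 + D
Σ(formed) = 3×334 + 10×397 = 4972
ΔH = Σ(broken) − Σ(formed) = (4293 + D) − (4972) = −679 + D
Setting this equal to −82 kJ gives D = 597 kJ/mol.

D(C=C) ≈ 597 kJ/mol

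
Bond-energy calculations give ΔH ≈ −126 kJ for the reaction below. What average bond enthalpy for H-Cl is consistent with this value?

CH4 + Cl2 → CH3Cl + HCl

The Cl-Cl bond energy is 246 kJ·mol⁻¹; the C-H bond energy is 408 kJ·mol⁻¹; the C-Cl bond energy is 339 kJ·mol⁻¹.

Let D be the H-Cl bond energy.
Σ(broken) = 4×408 + 1×246 = 1878
Σ(formed) = 1×339 + 3×408 + 1×D = 1563 + D
ΔH = Σ(broken) − Σ(formed) = (1878) − (1563 + D) = +315 − D
Setting this equal to −126 kJ gives D = 441 kJ/mol.

D(H-Cl) ≈ 441 kJ/mol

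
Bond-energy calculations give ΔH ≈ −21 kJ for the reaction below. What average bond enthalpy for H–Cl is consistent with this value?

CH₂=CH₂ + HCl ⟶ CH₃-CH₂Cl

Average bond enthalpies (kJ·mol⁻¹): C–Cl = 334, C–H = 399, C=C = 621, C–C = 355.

Let D be the H–Cl bond energy.
Σ(broken) = 4×399 + 1×621 + 1×D = 2217 + D
Σ(formed) = 1×355 + 1×334 + 5×399 = 2684
ΔH = Σ(broken) − Σ(formed) = (2217 + D) − (2684) = −467 + D
Setting this equal to −21 kJ gives D = 446 kJ/mol.

D(H–Cl) ≈ 446 kJ/mol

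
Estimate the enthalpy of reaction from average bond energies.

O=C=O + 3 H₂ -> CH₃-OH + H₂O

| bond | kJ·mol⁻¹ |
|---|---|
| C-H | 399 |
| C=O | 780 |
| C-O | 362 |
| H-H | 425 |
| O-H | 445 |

ΔH ≈ −59 kJ

Bonds broken (reactants):
  C=O: 2 × 780 = 1560
  H-H: 3 × 425 = 1275
  Σ(broken) = 2835 kJ
Bonds formed (products):
  C-H: 3 × 399 = 1197
  C-O: 1 × 362 = 362
  O-H: 3 × 445 = 1335
  Σ(formed) = 2894 kJ
ΔH = Σ(broken) − Σ(formed) = 2835 − 2894 = −59 kJ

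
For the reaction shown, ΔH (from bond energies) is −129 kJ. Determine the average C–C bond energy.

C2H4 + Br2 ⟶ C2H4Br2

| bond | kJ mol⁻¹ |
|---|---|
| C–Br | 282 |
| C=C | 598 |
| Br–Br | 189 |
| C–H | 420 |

Let D be the C–C bond energy.
Σ(broken) = 1×189 + 4×420 + 1×598 = 2467
Σ(formed) = 2×282 + 1×D + 4×420 = 2244 + D
ΔH = Σ(broken) − Σ(formed) = (2467) − (2244 + D) = +223 − D
Setting this equal to −129 kJ gives D = 352 kJ/mol.

D(C–C) ≈ 352 kJ/mol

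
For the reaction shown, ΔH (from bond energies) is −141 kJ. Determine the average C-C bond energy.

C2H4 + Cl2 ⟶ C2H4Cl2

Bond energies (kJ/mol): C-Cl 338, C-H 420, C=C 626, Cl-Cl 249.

D(C-C) ≈ 340 kJ/mol

Let D be the C-C bond energy.
Σ(broken) = 4×420 + 1×626 + 1×249 = 2555
Σ(formed) = 1×D + 2×338 + 4×420 = 2356 + D
ΔH = Σ(broken) − Σ(formed) = (2555) − (2356 + D) = +199 − D
Setting this equal to −141 kJ gives D = 340 kJ/mol.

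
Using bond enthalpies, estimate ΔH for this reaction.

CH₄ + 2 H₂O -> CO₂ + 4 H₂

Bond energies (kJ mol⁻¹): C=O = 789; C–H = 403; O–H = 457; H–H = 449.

ΔH ≈ +66 kJ

Bonds broken (reactants):
  C–H: 4 × 403 = 1612
  O–H: 4 × 457 = 1828
  Σ(broken) = 3440 kJ
Bonds formed (products):
  C=O: 2 × 789 = 1578
  H–H: 4 × 449 = 1796
  Σ(formed) = 3374 kJ
ΔH = Σ(broken) − Σ(formed) = 3440 − 3374 = +66 kJ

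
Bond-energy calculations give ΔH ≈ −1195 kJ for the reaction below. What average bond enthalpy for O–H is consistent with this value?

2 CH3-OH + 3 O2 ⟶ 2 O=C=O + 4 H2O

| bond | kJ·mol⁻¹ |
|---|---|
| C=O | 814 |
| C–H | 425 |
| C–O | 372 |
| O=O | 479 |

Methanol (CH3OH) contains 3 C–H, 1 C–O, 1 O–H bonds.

D(O–H) ≈ 445 kJ/mol

Let D be the O–H bond energy.
Σ(broken) = 6×425 + 2×372 + 2×D + 3×479 = 4731 + 2D
Σ(formed) = 4×814 + 8×D = 3256 + 8D
ΔH = Σ(broken) − Σ(formed) = (4731 + 2D) − (3256 + 8D) = +1475 − 6D
Setting this equal to −1195 kJ gives 6D = 2670, so D = 445 kJ/mol.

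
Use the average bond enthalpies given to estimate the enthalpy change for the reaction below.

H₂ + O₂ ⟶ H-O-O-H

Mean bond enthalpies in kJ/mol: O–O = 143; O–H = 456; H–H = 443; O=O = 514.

Bonds broken (reactants):
  H–H: 1 × 443 = 443
  O=O: 1 × 514 = 514
  Σ(broken) = 957 kJ
Bonds formed (products):
  O–H: 2 × 456 = 912
  O–O: 1 × 143 = 143
  Σ(formed) = 1055 kJ
ΔH = Σ(broken) − Σ(formed) = 957 − 1055 = −98 kJ

ΔH ≈ −98 kJ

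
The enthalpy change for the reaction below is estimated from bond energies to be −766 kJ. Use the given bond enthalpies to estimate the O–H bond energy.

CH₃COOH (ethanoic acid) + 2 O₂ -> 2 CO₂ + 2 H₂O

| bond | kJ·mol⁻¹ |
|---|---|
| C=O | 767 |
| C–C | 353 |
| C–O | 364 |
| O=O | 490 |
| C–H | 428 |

D(O–H) ≈ 482 kJ/mol

Let D be the O–H bond energy.
Σ(broken) = 1×353 + 3×428 + 1×364 + 1×767 + 1×D + 2×490 = 3748 + D
Σ(formed) = 4×767 + 4×D = 3068 + 4D
ΔH = Σ(broken) − Σ(formed) = (3748 + D) − (3068 + 4D) = +680 − 3D
Setting this equal to −766 kJ gives 3D = 1446, so D = 482 kJ/mol.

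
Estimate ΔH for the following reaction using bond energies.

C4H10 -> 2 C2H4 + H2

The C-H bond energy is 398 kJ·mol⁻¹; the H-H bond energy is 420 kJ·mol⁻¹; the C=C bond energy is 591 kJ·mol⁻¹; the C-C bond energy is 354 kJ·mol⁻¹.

ΔH ≈ +256 kJ

Bonds broken (reactants):
  C-C: 3 × 354 = 1062
  C-H: 10 × 398 = 3980
  Σ(broken) = 5042 kJ
Bonds formed (products):
  C-H: 8 × 398 = 3184
  C=C: 2 × 591 = 1182
  H-H: 1 × 420 = 420
  Σ(formed) = 4786 kJ
ΔH = Σ(broken) − Σ(formed) = 5042 − 4786 = +256 kJ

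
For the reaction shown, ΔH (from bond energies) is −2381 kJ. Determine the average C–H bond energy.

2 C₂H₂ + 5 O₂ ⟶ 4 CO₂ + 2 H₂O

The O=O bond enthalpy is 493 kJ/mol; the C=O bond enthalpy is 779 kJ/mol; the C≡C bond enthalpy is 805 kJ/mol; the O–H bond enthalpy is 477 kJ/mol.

Let D be the C–H bond energy.
Σ(broken) = 2×805 + 4×D + 5×493 = 4075 + 4D
Σ(formed) = 8×779 + 4×477 = 8140
ΔH = Σ(broken) − Σ(formed) = (4075 + 4D) − (8140) = −4065 + 4D
Setting this equal to −2381 kJ gives 4D = 1684, so D = 421 kJ/mol.

D(C–H) ≈ 421 kJ/mol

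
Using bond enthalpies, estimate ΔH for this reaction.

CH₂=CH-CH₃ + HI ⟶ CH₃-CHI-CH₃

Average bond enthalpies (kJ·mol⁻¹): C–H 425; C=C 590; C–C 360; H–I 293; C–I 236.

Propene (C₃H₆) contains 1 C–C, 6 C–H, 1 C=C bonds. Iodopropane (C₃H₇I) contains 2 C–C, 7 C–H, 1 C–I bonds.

Bonds broken (reactants):
  C–C: 1 × 360 = 360
  C–H: 6 × 425 = 2550
  C=C: 1 × 590 = 590
  H–I: 1 × 293 = 293
  Σ(broken) = 3793 kJ
Bonds formed (products):
  C–C: 2 × 360 = 720
  C–H: 7 × 425 = 2975
  C–I: 1 × 236 = 236
  Σ(formed) = 3931 kJ
ΔH = Σ(broken) − Σ(formed) = 3793 − 3931 = −138 kJ

ΔH ≈ −138 kJ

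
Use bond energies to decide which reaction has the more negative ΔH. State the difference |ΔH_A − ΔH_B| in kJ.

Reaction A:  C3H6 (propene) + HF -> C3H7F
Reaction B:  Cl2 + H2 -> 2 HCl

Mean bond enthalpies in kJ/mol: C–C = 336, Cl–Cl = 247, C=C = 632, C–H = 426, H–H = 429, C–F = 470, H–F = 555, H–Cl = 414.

Reaction A:
  Bonds broken (reactants):
    C–C: 1 × 336 = 336
    C–H: 6 × 426 = 2556
    C=C: 1 × 632 = 632
    H–F: 1 × 555 = 555
    Σ(broken) = 4079 kJ
  Bonds formed (products):
    C–C: 2 × 336 = 672
    C–F: 1 × 470 = 470
    C–H: 7 × 426 = 2982
    Σ(formed) = 4124 kJ
  ΔH_A = 4079 − 4124 = −45 kJ
Reaction B:
  Bonds broken (reactants):
    Cl–Cl: 1 × 247 = 247
    H–H: 1 × 429 = 429
    Σ(broken) = 676 kJ
  Bonds formed (products):
    H–Cl: 2 × 414 = 828
    Σ(formed) = 828 kJ
  ΔH_B = 676 − 828 = −152 kJ
ΔH_A − ΔH_B = +107 kJ, so reaction B has the more negative ΔH; |ΔH_A − ΔH_B| = 107 kJ.

Reaction B, by 107 kJ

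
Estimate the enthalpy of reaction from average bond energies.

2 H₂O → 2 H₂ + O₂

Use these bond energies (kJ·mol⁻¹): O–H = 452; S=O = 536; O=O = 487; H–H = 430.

ΔH ≈ +461 kJ

Bonds broken (reactants):
  O–H: 4 × 452 = 1808
  Σ(broken) = 1808 kJ
Bonds formed (products):
  H–H: 2 × 430 = 860
  O=O: 1 × 487 = 487
  Σ(formed) = 1347 kJ
ΔH = Σ(broken) − Σ(formed) = 1808 − 1347 = +461 kJ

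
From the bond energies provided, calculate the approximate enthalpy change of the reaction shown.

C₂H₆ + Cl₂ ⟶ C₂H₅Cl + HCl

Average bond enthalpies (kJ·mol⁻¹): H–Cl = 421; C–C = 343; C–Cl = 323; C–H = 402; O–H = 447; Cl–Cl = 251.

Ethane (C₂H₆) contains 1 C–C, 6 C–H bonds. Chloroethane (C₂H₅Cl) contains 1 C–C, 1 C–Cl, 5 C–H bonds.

ΔH ≈ −91 kJ

Bonds broken (reactants):
  C–C: 1 × 343 = 343
  C–H: 6 × 402 = 2412
  Cl–Cl: 1 × 251 = 251
  Σ(broken) = 3006 kJ
Bonds formed (products):
  C–C: 1 × 343 = 343
  C–Cl: 1 × 323 = 323
  C–H: 5 × 402 = 2010
  H–Cl: 1 × 421 = 421
  Σ(formed) = 3097 kJ
ΔH = Σ(broken) − Σ(formed) = 3006 − 3097 = −91 kJ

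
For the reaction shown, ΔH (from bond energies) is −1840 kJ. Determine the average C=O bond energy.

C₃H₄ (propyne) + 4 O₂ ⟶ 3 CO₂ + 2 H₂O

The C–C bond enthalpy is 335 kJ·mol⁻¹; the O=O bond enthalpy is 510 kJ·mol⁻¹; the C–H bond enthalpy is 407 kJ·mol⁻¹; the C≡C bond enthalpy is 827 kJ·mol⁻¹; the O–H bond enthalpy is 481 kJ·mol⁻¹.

Let D be the C=O bond energy.
Σ(broken) = 1×827 + 1×335 + 4×407 + 4×510 = 4830
Σ(formed) = 6×D + 4×481 = 1924 + 6D
ΔH = Σ(broken) − Σ(formed) = (4830) − (1924 + 6D) = +2906 − 6D
Setting this equal to −1840 kJ gives 6D = 4746, so D = 791 kJ/mol.

D(C=O) ≈ 791 kJ/mol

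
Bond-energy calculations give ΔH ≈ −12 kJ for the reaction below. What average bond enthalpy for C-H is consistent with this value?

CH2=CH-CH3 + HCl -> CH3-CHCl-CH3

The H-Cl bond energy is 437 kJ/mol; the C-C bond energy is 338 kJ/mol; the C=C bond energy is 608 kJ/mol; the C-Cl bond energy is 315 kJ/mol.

D(C-H) ≈ 404 kJ/mol

Let D be the C-H bond energy.
Σ(broken) = 1×338 + 6×D + 1×608 + 1×437 = 1383 + 6D
Σ(formed) = 2×338 + 1×315 + 7×D = 991 + 7D
ΔH = Σ(broken) − Σ(formed) = (1383 + 6D) − (991 + 7D) = +392 − D
Setting this equal to −12 kJ gives D = 404 kJ/mol.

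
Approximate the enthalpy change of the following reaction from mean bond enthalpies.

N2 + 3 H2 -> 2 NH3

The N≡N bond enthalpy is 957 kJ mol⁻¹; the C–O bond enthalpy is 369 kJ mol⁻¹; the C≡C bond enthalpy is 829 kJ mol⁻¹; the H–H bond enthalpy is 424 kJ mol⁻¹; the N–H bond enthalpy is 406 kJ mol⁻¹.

ΔH ≈ −207 kJ

Bonds broken (reactants):
  H–H: 3 × 424 = 1272
  N≡N: 1 × 957 = 957
  Σ(broken) = 2229 kJ
Bonds formed (products):
  N–H: 6 × 406 = 2436
  Σ(formed) = 2436 kJ
ΔH = Σ(broken) − Σ(formed) = 2229 − 2436 = −207 kJ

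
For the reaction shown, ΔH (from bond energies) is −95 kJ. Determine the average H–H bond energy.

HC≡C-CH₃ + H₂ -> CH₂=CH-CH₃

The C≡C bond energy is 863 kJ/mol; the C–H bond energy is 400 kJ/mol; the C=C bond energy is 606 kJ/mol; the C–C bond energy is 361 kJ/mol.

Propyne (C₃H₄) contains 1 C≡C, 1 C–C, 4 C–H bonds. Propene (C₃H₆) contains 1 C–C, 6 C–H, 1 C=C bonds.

Let D be the H–H bond energy.
Σ(broken) = 1×863 + 1×361 + 4×400 + 1×D = 2824 + D
Σ(formed) = 1×361 + 6×400 + 1×606 = 3367
ΔH = Σ(broken) − Σ(formed) = (2824 + D) − (3367) = −543 + D
Setting this equal to −95 kJ gives D = 448 kJ/mol.

D(H–H) ≈ 448 kJ/mol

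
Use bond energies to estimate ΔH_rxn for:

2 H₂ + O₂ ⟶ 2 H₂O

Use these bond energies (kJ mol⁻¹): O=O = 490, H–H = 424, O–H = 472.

ΔH ≈ −550 kJ

Bonds broken (reactants):
  H–H: 2 × 424 = 848
  O=O: 1 × 490 = 490
  Σ(broken) = 1338 kJ
Bonds formed (products):
  O–H: 4 × 472 = 1888
  Σ(formed) = 1888 kJ
ΔH = Σ(broken) − Σ(formed) = 1338 − 1888 = −550 kJ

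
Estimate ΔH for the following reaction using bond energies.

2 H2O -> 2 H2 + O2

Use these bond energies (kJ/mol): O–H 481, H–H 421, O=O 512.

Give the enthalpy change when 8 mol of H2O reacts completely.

Bonds broken (reactants):
  O–H: 4 × 481 = 1924
  Σ(broken) = 1924 kJ
Bonds formed (products):
  H–H: 2 × 421 = 842
  O=O: 1 × 512 = 512
  Σ(formed) = 1354 kJ
ΔH = Σ(broken) − Σ(formed) = 1924 − 1354 = +570 kJ
For 4× the reaction as written: 4 × (+570) = +2280 kJ

ΔH = +2280 kJ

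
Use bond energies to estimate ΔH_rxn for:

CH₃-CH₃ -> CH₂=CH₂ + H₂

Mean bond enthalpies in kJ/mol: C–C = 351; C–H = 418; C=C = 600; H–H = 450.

ΔH ≈ +137 kJ

Bonds broken (reactants):
  C–C: 1 × 351 = 351
  C–H: 6 × 418 = 2508
  Σ(broken) = 2859 kJ
Bonds formed (products):
  C–H: 4 × 418 = 1672
  C=C: 1 × 600 = 600
  H–H: 1 × 450 = 450
  Σ(formed) = 2722 kJ
ΔH = Σ(broken) − Σ(formed) = 2859 − 2722 = +137 kJ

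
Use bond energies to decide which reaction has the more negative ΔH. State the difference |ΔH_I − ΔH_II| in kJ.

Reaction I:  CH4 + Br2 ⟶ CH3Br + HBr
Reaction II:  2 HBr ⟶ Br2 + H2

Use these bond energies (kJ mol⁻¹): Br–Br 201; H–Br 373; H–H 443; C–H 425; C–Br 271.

Reaction I:
  Bonds broken (reactants):
    Br–Br: 1 × 201 = 201
    C–H: 4 × 425 = 1700
    Σ(broken) = 1901 kJ
  Bonds formed (products):
    C–Br: 1 × 271 = 271
    C–H: 3 × 425 = 1275
    H–Br: 1 × 373 = 373
    Σ(formed) = 1919 kJ
  ΔH_I = 1901 − 1919 = −18 kJ
Reaction II:
  Bonds broken (reactants):
    H–Br: 2 × 373 = 746
    Σ(broken) = 746 kJ
  Bonds formed (products):
    Br–Br: 1 × 201 = 201
    H–H: 1 × 443 = 443
    Σ(formed) = 644 kJ
  ΔH_II = 746 − 644 = +102 kJ
ΔH_I − ΔH_II = −120 kJ, so reaction I has the more negative ΔH; |ΔH_I − ΔH_II| = 120 kJ.

Reaction I, by 120 kJ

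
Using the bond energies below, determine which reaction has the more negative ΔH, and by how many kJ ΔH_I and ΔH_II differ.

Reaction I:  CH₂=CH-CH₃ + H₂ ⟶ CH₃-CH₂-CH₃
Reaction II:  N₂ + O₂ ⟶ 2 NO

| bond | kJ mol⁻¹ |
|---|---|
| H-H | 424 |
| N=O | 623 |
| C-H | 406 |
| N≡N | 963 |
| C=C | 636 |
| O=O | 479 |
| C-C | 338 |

Reaction I:
  Bonds broken (reactants):
    C-C: 1 × 338 = 338
    C-H: 6 × 406 = 2436
    C=C: 1 × 636 = 636
    H-H: 1 × 424 = 424
    Σ(broken) = 3834 kJ
  Bonds formed (products):
    C-C: 2 × 338 = 676
    C-H: 8 × 406 = 3248
    Σ(formed) = 3924 kJ
  ΔH_I = 3834 − 3924 = −90 kJ
Reaction II:
  Bonds broken (reactants):
    N≡N: 1 × 963 = 963
    O=O: 1 × 479 = 479
    Σ(broken) = 1442 kJ
  Bonds formed (products):
    N=O: 2 × 623 = 1246
    Σ(formed) = 1246 kJ
  ΔH_II = 1442 − 1246 = +196 kJ
ΔH_I − ΔH_II = −286 kJ, so reaction I has the more negative ΔH; |ΔH_I − ΔH_II| = 286 kJ.

Reaction I, by 286 kJ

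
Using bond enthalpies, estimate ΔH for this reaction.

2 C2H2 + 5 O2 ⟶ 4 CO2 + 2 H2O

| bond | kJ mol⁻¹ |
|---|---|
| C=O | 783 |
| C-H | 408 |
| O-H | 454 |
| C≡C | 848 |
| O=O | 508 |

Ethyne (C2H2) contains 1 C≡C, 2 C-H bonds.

Bonds broken (reactants):
  C≡C: 2 × 848 = 1696
  C-H: 4 × 408 = 1632
  O=O: 5 × 508 = 2540
  Σ(broken) = 5868 kJ
Bonds formed (products):
  C=O: 8 × 783 = 6264
  O-H: 4 × 454 = 1816
  Σ(formed) = 8080 kJ
ΔH = Σ(broken) − Σ(formed) = 5868 − 8080 = −2212 kJ

ΔH ≈ −2212 kJ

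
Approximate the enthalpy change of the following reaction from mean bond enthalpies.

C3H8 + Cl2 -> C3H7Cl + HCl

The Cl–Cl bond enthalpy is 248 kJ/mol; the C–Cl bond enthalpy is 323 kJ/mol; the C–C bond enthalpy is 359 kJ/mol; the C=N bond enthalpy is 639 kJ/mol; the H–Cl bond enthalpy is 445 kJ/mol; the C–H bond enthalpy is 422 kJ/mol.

Bonds broken (reactants):
  C–C: 2 × 359 = 718
  C–H: 8 × 422 = 3376
  Cl–Cl: 1 × 248 = 248
  Σ(broken) = 4342 kJ
Bonds formed (products):
  C–C: 2 × 359 = 718
  C–Cl: 1 × 323 = 323
  C–H: 7 × 422 = 2954
  H–Cl: 1 × 445 = 445
  Σ(formed) = 4440 kJ
ΔH = Σ(broken) − Σ(formed) = 4342 − 4440 = −98 kJ

ΔH ≈ −98 kJ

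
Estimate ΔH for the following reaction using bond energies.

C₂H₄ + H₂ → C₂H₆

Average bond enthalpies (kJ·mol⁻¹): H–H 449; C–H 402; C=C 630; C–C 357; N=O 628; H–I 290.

ΔH ≈ −82 kJ

Bonds broken (reactants):
  C–H: 4 × 402 = 1608
  C=C: 1 × 630 = 630
  H–H: 1 × 449 = 449
  Σ(broken) = 2687 kJ
Bonds formed (products):
  C–C: 1 × 357 = 357
  C–H: 6 × 402 = 2412
  Σ(formed) = 2769 kJ
ΔH = Σ(broken) − Σ(formed) = 2687 − 2769 = −82 kJ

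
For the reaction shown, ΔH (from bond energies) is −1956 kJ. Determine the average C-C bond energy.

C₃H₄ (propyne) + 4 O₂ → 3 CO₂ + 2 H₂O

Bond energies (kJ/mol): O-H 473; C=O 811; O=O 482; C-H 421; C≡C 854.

D(C-C) ≈ 336 kJ/mol

Let D be the C-C bond energy.
Σ(broken) = 1×854 + 1×D + 4×421 + 4×482 = 4466 + D
Σ(formed) = 6×811 + 4×473 = 6758
ΔH = Σ(broken) − Σ(formed) = (4466 + D) − (6758) = −2292 + D
Setting this equal to −1956 kJ gives D = 336 kJ/mol.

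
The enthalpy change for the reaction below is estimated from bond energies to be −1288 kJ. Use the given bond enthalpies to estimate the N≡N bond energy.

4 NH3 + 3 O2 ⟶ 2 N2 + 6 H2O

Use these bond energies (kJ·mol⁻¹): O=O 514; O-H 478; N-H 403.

Let D be the N≡N bond energy.
Σ(broken) = 12×403 + 3×514 = 6378
Σ(formed) = 2×D + 12×478 = 5736 + 2D
ΔH = Σ(broken) − Σ(formed) = (6378) − (5736 + 2D) = +642 − 2D
Setting this equal to −1288 kJ gives 2D = 1930, so D = 965 kJ/mol.

D(N≡N) ≈ 965 kJ/mol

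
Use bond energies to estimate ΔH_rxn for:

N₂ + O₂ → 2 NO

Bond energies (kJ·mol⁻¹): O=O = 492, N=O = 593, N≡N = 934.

Bonds broken (reactants):
  N≡N: 1 × 934 = 934
  O=O: 1 × 492 = 492
  Σ(broken) = 1426 kJ
Bonds formed (products):
  N=O: 2 × 593 = 1186
  Σ(formed) = 1186 kJ
ΔH = Σ(broken) − Σ(formed) = 1426 − 1186 = +240 kJ

ΔH ≈ +240 kJ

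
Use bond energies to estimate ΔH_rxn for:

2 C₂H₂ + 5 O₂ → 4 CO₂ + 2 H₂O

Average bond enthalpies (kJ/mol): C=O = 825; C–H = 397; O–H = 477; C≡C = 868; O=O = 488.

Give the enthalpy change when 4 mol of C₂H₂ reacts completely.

ΔH = −5488 kJ

Bonds broken (reactants):
  C≡C: 2 × 868 = 1736
  C–H: 4 × 397 = 1588
  O=O: 5 × 488 = 2440
  Σ(broken) = 5764 kJ
Bonds formed (products):
  C=O: 8 × 825 = 6600
  O–H: 4 × 477 = 1908
  Σ(formed) = 8508 kJ
ΔH = Σ(broken) − Σ(formed) = 5764 − 8508 = −2744 kJ
For 2× the reaction as written: 2 × (−2744) = −5488 kJ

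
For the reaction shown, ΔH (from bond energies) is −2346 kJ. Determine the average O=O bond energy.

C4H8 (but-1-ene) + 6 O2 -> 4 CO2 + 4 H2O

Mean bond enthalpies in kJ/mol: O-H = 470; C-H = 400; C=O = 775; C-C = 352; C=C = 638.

Let D be the O=O bond energy.
Σ(broken) = 2×352 + 8×400 + 1×638 + 6×D = 4542 + 6D
Σ(formed) = 8×775 + 8×470 = 9960
ΔH = Σ(broken) − Σ(formed) = (4542 + 6D) − (9960) = −5418 + 6D
Setting this equal to −2346 kJ gives 6D = 3072, so D = 512 kJ/mol.

D(O=O) ≈ 512 kJ/mol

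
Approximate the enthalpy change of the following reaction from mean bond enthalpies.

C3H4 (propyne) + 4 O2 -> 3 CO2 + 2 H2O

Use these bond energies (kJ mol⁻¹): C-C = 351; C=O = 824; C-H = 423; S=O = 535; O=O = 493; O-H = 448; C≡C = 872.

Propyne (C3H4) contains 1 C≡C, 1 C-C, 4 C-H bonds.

Bonds broken (reactants):
  C≡C: 1 × 872 = 872
  C-C: 1 × 351 = 351
  C-H: 4 × 423 = 1692
  O=O: 4 × 493 = 1972
  Σ(broken) = 4887 kJ
Bonds formed (products):
  C=O: 6 × 824 = 4944
  O-H: 4 × 448 = 1792
  Σ(formed) = 6736 kJ
ΔH = Σ(broken) − Σ(formed) = 4887 − 6736 = −1849 kJ

ΔH ≈ −1849 kJ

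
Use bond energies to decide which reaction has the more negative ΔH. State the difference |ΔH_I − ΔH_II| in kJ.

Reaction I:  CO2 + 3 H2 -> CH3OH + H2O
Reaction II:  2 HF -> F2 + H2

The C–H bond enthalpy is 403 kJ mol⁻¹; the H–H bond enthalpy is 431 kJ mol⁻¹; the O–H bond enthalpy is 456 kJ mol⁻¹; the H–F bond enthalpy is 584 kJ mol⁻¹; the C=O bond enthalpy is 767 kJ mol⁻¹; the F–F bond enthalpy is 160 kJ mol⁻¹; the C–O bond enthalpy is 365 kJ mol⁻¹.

Reaction I:
  Bonds broken (reactants):
    C=O: 2 × 767 = 1534
    H–H: 3 × 431 = 1293
    Σ(broken) = 2827 kJ
  Bonds formed (products):
    C–H: 3 × 403 = 1209
    C–O: 1 × 365 = 365
    O–H: 3 × 456 = 1368
    Σ(formed) = 2942 kJ
  ΔH_I = 2827 − 2942 = −115 kJ
Reaction II:
  Bonds broken (reactants):
    H–F: 2 × 584 = 1168
    Σ(broken) = 1168 kJ
  Bonds formed (products):
    F–F: 1 × 160 = 160
    H–H: 1 × 431 = 431
    Σ(formed) = 591 kJ
  ΔH_II = 1168 − 591 = +577 kJ
ΔH_I − ΔH_II = −692 kJ, so reaction I has the more negative ΔH; |ΔH_I − ΔH_II| = 692 kJ.

Reaction I, by 692 kJ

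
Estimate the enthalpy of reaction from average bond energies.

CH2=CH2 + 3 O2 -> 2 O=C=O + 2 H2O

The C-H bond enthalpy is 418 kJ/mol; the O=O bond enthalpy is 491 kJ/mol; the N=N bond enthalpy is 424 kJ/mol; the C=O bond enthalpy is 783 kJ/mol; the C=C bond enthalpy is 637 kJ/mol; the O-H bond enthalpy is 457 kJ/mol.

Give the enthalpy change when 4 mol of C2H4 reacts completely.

Bonds broken (reactants):
  C-H: 4 × 418 = 1672
  C=C: 1 × 637 = 637
  O=O: 3 × 491 = 1473
  Σ(broken) = 3782 kJ
Bonds formed (products):
  C=O: 4 × 783 = 3132
  O-H: 4 × 457 = 1828
  Σ(formed) = 4960 kJ
ΔH = Σ(broken) − Σ(formed) = 3782 − 4960 = −1178 kJ
For 4× the reaction as written: 4 × (−1178) = −4712 kJ

ΔH = −4712 kJ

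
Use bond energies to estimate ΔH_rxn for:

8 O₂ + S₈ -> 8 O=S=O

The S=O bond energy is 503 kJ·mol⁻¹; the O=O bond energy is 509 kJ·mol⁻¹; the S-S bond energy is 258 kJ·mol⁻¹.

Bonds broken (reactants):
  O=O: 8 × 509 = 4072
  S-S: 8 × 258 = 2064
  Σ(broken) = 6136 kJ
Bonds formed (products):
  S=O: 16 × 503 = 8048
  Σ(formed) = 8048 kJ
ΔH = Σ(broken) − Σ(formed) = 6136 − 8048 = −1912 kJ

ΔH ≈ −1912 kJ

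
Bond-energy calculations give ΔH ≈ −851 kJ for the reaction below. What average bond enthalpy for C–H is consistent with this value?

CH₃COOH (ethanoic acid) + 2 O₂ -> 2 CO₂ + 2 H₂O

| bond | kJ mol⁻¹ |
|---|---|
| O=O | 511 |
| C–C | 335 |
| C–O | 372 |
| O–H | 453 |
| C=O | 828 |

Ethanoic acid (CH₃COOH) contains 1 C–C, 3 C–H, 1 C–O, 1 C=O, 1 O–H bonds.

Let D be the C–H bond energy.
Σ(broken) = 1×335 + 3×D + 1×372 + 1×828 + 1×453 + 2×511 = 3010 + 3D
Σ(formed) = 4×828 + 4×453 = 5124
ΔH = Σ(broken) − Σ(formed) = (3010 + 3D) − (5124) = −2114 + 3D
Setting this equal to −851 kJ gives 3D = 1263, so D = 421 kJ/mol.

D(C–H) ≈ 421 kJ/mol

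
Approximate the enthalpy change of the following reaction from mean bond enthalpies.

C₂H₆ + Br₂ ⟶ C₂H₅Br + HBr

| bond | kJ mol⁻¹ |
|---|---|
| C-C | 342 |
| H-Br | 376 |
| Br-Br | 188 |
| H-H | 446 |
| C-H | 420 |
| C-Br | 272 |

ΔH ≈ −40 kJ

Bonds broken (reactants):
  Br-Br: 1 × 188 = 188
  C-C: 1 × 342 = 342
  C-H: 6 × 420 = 2520
  Σ(broken) = 3050 kJ
Bonds formed (products):
  C-Br: 1 × 272 = 272
  C-C: 1 × 342 = 342
  C-H: 5 × 420 = 2100
  H-Br: 1 × 376 = 376
  Σ(formed) = 3090 kJ
ΔH = Σ(broken) − Σ(formed) = 3050 − 3090 = −40 kJ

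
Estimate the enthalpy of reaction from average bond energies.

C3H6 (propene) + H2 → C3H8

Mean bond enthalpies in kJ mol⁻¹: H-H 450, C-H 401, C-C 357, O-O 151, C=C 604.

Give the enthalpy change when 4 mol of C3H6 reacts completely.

ΔH = −420 kJ

Bonds broken (reactants):
  C-C: 1 × 357 = 357
  C-H: 6 × 401 = 2406
  C=C: 1 × 604 = 604
  H-H: 1 × 450 = 450
  Σ(broken) = 3817 kJ
Bonds formed (products):
  C-C: 2 × 357 = 714
  C-H: 8 × 401 = 3208
  Σ(formed) = 3922 kJ
ΔH = Σ(broken) − Σ(formed) = 3817 − 3922 = −105 kJ
For 4× the reaction as written: 4 × (−105) = −420 kJ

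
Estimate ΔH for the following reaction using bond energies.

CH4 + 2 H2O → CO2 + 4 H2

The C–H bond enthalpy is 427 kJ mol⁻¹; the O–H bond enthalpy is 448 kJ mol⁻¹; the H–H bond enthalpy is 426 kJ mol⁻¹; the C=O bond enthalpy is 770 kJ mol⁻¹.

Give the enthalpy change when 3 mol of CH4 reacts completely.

Bonds broken (reactants):
  C–H: 4 × 427 = 1708
  O–H: 4 × 448 = 1792
  Σ(broken) = 3500 kJ
Bonds formed (products):
  C=O: 2 × 770 = 1540
  H–H: 4 × 426 = 1704
  Σ(formed) = 3244 kJ
ΔH = Σ(broken) − Σ(formed) = 3500 − 3244 = +256 kJ
For 3× the reaction as written: 3 × (+256) = +768 kJ

ΔH = +768 kJ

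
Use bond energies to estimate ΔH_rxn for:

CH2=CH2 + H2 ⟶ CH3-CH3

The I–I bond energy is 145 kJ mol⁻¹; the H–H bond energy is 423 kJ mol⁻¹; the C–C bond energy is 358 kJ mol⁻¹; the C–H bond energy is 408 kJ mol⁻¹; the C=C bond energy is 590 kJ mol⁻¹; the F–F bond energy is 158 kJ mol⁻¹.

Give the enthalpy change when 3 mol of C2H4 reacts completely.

Bonds broken (reactants):
  C–H: 4 × 408 = 1632
  C=C: 1 × 590 = 590
  H–H: 1 × 423 = 423
  Σ(broken) = 2645 kJ
Bonds formed (products):
  C–C: 1 × 358 = 358
  C–H: 6 × 408 = 2448
  Σ(formed) = 2806 kJ
ΔH = Σ(broken) − Σ(formed) = 2645 − 2806 = −161 kJ
For 3× the reaction as written: 3 × (−161) = −483 kJ

ΔH = −483 kJ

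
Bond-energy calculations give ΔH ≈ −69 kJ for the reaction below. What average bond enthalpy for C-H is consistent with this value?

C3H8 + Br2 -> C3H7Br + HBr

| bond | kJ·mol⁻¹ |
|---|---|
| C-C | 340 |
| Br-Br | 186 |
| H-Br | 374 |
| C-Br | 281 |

D(C-H) ≈ 400 kJ/mol

Let D be the C-H bond energy.
Σ(broken) = 1×186 + 2×340 + 8×D = 866 + 8D
Σ(formed) = 1×281 + 2×340 + 7×D + 1×374 = 1335 + 7D
ΔH = Σ(broken) − Σ(formed) = (866 + 8D) − (1335 + 7D) = −469 + D
Setting this equal to −69 kJ gives D = 400 kJ/mol.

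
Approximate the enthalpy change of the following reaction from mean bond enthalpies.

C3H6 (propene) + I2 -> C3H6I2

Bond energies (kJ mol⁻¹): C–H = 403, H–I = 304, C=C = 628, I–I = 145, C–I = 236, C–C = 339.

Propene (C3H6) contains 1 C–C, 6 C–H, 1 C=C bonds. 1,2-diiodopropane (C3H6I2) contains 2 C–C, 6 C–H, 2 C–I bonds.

ΔH ≈ −38 kJ

Bonds broken (reactants):
  C–C: 1 × 339 = 339
  C–H: 6 × 403 = 2418
  C=C: 1 × 628 = 628
  I–I: 1 × 145 = 145
  Σ(broken) = 3530 kJ
Bonds formed (products):
  C–C: 2 × 339 = 678
  C–H: 6 × 403 = 2418
  C–I: 2 × 236 = 472
  Σ(formed) = 3568 kJ
ΔH = Σ(broken) − Σ(formed) = 3530 − 3568 = −38 kJ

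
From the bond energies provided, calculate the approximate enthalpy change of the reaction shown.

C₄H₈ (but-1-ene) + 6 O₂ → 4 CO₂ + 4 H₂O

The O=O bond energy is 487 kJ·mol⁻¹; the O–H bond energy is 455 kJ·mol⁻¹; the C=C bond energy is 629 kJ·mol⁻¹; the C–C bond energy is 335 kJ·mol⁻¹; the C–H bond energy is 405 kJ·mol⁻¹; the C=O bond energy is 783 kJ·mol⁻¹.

ΔH ≈ −2443 kJ

Bonds broken (reactants):
  C–C: 2 × 335 = 670
  C–H: 8 × 405 = 3240
  C=C: 1 × 629 = 629
  O=O: 6 × 487 = 2922
  Σ(broken) = 7461 kJ
Bonds formed (products):
  C=O: 8 × 783 = 6264
  O–H: 8 × 455 = 3640
  Σ(formed) = 9904 kJ
ΔH = Σ(broken) − Σ(formed) = 7461 − 9904 = −2443 kJ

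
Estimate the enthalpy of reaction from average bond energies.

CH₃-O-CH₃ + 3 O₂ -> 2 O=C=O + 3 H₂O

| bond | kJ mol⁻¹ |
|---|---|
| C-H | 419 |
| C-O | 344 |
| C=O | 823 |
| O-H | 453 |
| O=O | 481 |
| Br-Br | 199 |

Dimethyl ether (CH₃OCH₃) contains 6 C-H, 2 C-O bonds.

Bonds broken (reactants):
  C-H: 6 × 419 = 2514
  C-O: 2 × 344 = 688
  O=O: 3 × 481 = 1443
  Σ(broken) = 4645 kJ
Bonds formed (products):
  C=O: 4 × 823 = 3292
  O-H: 6 × 453 = 2718
  Σ(formed) = 6010 kJ
ΔH = Σ(broken) − Σ(formed) = 4645 − 6010 = −1365 kJ

ΔH ≈ −1365 kJ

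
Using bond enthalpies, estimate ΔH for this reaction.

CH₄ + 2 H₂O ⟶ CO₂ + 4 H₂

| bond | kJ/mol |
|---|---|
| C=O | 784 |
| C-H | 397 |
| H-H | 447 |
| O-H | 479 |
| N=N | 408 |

ΔH ≈ +148 kJ

Bonds broken (reactants):
  C-H: 4 × 397 = 1588
  O-H: 4 × 479 = 1916
  Σ(broken) = 3504 kJ
Bonds formed (products):
  C=O: 2 × 784 = 1568
  H-H: 4 × 447 = 1788
  Σ(formed) = 3356 kJ
ΔH = Σ(broken) − Σ(formed) = 3504 − 3356 = +148 kJ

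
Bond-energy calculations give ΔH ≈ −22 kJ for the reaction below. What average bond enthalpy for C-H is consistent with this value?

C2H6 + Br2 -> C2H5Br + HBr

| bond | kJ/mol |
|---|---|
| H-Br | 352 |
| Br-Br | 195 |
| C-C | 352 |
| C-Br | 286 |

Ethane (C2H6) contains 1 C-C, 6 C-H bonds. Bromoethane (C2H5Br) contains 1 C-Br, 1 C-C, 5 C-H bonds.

D(C-H) ≈ 421 kJ/mol

Let D be the C-H bond energy.
Σ(broken) = 1×195 + 1×352 + 6×D = 547 + 6D
Σ(formed) = 1×286 + 1×352 + 5×D + 1×352 = 990 + 5D
ΔH = Σ(broken) − Σ(formed) = (547 + 6D) − (990 + 5D) = −443 + D
Setting this equal to −22 kJ gives D = 421 kJ/mol.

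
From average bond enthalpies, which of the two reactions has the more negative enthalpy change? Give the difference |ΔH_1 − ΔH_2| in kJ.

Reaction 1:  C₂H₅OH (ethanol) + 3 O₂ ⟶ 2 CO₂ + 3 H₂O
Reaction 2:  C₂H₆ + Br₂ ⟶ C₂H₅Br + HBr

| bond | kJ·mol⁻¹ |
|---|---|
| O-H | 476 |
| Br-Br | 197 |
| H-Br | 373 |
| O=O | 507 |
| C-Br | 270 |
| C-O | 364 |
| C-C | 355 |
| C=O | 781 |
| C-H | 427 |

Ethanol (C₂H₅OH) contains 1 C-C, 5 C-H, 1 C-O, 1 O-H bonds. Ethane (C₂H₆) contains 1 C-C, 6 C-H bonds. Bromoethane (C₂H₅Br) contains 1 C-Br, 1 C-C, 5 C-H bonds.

Reaction 1, by 1110 kJ

Reaction 1:
  Bonds broken (reactants):
    C-C: 1 × 355 = 355
    C-H: 5 × 427 = 2135
    C-O: 1 × 364 = 364
    O-H: 1 × 476 = 476
    O=O: 3 × 507 = 1521
    Σ(broken) = 4851 kJ
  Bonds formed (products):
    C=O: 4 × 781 = 3124
    O-H: 6 × 476 = 2856
    Σ(formed) = 5980 kJ
  ΔH_1 = 4851 − 5980 = −1129 kJ
Reaction 2:
  Bonds broken (reactants):
    Br-Br: 1 × 197 = 197
    C-C: 1 × 355 = 355
    C-H: 6 × 427 = 2562
    Σ(broken) = 3114 kJ
  Bonds formed (products):
    C-Br: 1 × 270 = 270
    C-C: 1 × 355 = 355
    C-H: 5 × 427 = 2135
    H-Br: 1 × 373 = 373
    Σ(formed) = 3133 kJ
  ΔH_2 = 3114 − 3133 = −19 kJ
ΔH_1 − ΔH_2 = −1110 kJ, so reaction 1 has the more negative ΔH; |ΔH_1 − ΔH_2| = 1110 kJ.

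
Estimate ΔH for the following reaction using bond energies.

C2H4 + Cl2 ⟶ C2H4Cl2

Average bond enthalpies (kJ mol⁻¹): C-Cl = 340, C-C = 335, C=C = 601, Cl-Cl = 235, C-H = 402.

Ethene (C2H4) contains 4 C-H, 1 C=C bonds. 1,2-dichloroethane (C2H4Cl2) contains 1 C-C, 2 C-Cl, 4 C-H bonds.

ΔH ≈ −179 kJ

Bonds broken (reactants):
  C-H: 4 × 402 = 1608
  C=C: 1 × 601 = 601
  Cl-Cl: 1 × 235 = 235
  Σ(broken) = 2444 kJ
Bonds formed (products):
  C-C: 1 × 335 = 335
  C-Cl: 2 × 340 = 680
  C-H: 4 × 402 = 1608
  Σ(formed) = 2623 kJ
ΔH = Σ(broken) − Σ(formed) = 2444 − 2623 = −179 kJ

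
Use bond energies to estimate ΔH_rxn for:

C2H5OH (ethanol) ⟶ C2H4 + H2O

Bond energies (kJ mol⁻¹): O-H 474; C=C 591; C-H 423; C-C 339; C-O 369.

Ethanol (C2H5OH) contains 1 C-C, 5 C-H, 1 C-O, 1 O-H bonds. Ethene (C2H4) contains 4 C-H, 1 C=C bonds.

ΔH ≈ +66 kJ

Bonds broken (reactants):
  C-C: 1 × 339 = 339
  C-H: 5 × 423 = 2115
  C-O: 1 × 369 = 369
  O-H: 1 × 474 = 474
  Σ(broken) = 3297 kJ
Bonds formed (products):
  C-H: 4 × 423 = 1692
  C=C: 1 × 591 = 591
  O-H: 2 × 474 = 948
  Σ(formed) = 3231 kJ
ΔH = Σ(broken) − Σ(formed) = 3297 − 3231 = +66 kJ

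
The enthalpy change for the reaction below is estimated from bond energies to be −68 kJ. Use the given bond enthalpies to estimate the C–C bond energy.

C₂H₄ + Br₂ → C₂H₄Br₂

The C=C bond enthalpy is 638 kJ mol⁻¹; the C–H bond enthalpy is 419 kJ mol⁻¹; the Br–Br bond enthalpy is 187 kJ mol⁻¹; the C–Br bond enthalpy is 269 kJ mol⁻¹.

Let D be the C–C bond energy.
Σ(broken) = 1×187 + 4×419 + 1×638 = 2501
Σ(formed) = 2×269 + 1×D + 4×419 = 2214 + D
ΔH = Σ(broken) − Σ(formed) = (2501) − (2214 + D) = +287 − D
Setting this equal to −68 kJ gives D = 355 kJ/mol.

D(C–C) ≈ 355 kJ/mol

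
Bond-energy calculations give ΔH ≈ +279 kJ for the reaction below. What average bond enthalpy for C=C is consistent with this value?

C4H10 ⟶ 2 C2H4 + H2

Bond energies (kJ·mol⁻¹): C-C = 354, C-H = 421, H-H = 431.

Let D be the C=C bond energy.
Σ(broken) = 3×354 + 10×421 = 5272
Σ(formed) = 8×421 + 2×D + 1×431 = 3799 + 2D
ΔH = Σ(broken) − Σ(formed) = (5272) − (3799 + 2D) = +1473 − 2D
Setting this equal to +279 kJ gives 2D = 1194, so D = 597 kJ/mol.

D(C=C) ≈ 597 kJ/mol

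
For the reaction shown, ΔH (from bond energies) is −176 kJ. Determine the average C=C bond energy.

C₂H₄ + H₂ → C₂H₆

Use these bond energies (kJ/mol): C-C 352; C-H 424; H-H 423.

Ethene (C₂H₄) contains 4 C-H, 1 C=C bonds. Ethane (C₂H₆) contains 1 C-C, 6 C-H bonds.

D(C=C) ≈ 601 kJ/mol

Let D be the C=C bond energy.
Σ(broken) = 4×424 + 1×D + 1×423 = 2119 + D
Σ(formed) = 1×352 + 6×424 = 2896
ΔH = Σ(broken) − Σ(formed) = (2119 + D) − (2896) = −777 + D
Setting this equal to −176 kJ gives D = 601 kJ/mol.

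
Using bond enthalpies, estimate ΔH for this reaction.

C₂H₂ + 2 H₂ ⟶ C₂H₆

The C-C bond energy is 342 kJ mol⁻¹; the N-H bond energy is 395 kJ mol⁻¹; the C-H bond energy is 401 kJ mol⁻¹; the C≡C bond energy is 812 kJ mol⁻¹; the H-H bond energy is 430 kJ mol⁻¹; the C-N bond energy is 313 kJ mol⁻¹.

ΔH ≈ −274 kJ

Bonds broken (reactants):
  C≡C: 1 × 812 = 812
  C-H: 2 × 401 = 802
  H-H: 2 × 430 = 860
  Σ(broken) = 2474 kJ
Bonds formed (products):
  C-C: 1 × 342 = 342
  C-H: 6 × 401 = 2406
  Σ(formed) = 2748 kJ
ΔH = Σ(broken) − Σ(formed) = 2474 − 2748 = −274 kJ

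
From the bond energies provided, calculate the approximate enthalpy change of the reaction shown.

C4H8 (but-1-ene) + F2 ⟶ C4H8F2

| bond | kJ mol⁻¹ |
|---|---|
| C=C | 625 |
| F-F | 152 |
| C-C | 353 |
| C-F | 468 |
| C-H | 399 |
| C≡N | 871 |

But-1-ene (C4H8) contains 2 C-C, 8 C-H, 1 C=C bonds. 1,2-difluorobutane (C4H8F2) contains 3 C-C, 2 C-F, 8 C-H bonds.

Bonds broken (reactants):
  C-C: 2 × 353 = 706
  C-H: 8 × 399 = 3192
  C=C: 1 × 625 = 625
  F-F: 1 × 152 = 152
  Σ(broken) = 4675 kJ
Bonds formed (products):
  C-C: 3 × 353 = 1059
  C-F: 2 × 468 = 936
  C-H: 8 × 399 = 3192
  Σ(formed) = 5187 kJ
ΔH = Σ(broken) − Σ(formed) = 4675 − 5187 = −512 kJ

ΔH ≈ −512 kJ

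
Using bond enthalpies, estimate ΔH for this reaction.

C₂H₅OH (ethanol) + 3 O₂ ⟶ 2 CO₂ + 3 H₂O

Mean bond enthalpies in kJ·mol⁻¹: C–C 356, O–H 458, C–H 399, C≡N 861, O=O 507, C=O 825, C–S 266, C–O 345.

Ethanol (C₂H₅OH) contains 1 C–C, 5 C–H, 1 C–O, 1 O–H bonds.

ΔH ≈ −1373 kJ

Bonds broken (reactants):
  C–C: 1 × 356 = 356
  C–H: 5 × 399 = 1995
  C–O: 1 × 345 = 345
  O–H: 1 × 458 = 458
  O=O: 3 × 507 = 1521
  Σ(broken) = 4675 kJ
Bonds formed (products):
  C=O: 4 × 825 = 3300
  O–H: 6 × 458 = 2748
  Σ(formed) = 6048 kJ
ΔH = Σ(broken) − Σ(formed) = 4675 − 6048 = −1373 kJ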